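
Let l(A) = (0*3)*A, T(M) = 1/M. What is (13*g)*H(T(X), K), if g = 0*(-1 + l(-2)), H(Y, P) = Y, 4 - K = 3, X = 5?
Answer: 0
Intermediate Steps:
K = 1 (K = 4 - 1*3 = 4 - 3 = 1)
l(A) = 0 (l(A) = 0*A = 0)
g = 0 (g = 0*(-1 + 0) = 0*(-1) = 0)
(13*g)*H(T(X), K) = (13*0)/5 = 0*(⅕) = 0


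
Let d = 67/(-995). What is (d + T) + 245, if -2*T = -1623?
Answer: 2102301/1990 ≈ 1056.4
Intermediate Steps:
T = 1623/2 (T = -1/2*(-1623) = 1623/2 ≈ 811.50)
d = -67/995 (d = 67*(-1/995) = -67/995 ≈ -0.067337)
(d + T) + 245 = (-67/995 + 1623/2) + 245 = 1614751/1990 + 245 = 2102301/1990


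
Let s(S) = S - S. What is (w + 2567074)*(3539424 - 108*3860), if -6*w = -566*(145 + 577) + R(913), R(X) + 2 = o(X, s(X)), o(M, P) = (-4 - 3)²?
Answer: 8228449364776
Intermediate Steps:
s(S) = 0
o(M, P) = 49 (o(M, P) = (-7)² = 49)
R(X) = 47 (R(X) = -2 + 49 = 47)
w = 408605/6 (w = -(-566*(145 + 577) + 47)/6 = -(-566*722 + 47)/6 = -(-408652 + 47)/6 = -⅙*(-408605) = 408605/6 ≈ 68101.)
(w + 2567074)*(3539424 - 108*3860) = (408605/6 + 2567074)*(3539424 - 108*3860) = 15811049*(3539424 - 416880)/6 = (15811049/6)*3122544 = 8228449364776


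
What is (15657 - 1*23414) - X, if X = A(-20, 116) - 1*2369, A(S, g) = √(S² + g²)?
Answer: -5388 - 4*√866 ≈ -5505.7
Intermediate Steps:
X = -2369 + 4*√866 (X = √((-20)² + 116²) - 1*2369 = √(400 + 13456) - 2369 = √13856 - 2369 = 4*√866 - 2369 = -2369 + 4*√866 ≈ -2251.3)
(15657 - 1*23414) - X = (15657 - 1*23414) - (-2369 + 4*√866) = (15657 - 23414) + (2369 - 4*√866) = -7757 + (2369 - 4*√866) = -5388 - 4*√866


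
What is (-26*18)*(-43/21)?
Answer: 6708/7 ≈ 958.29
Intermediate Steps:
(-26*18)*(-43/21) = -(-20124)/21 = -468*(-43/21) = 6708/7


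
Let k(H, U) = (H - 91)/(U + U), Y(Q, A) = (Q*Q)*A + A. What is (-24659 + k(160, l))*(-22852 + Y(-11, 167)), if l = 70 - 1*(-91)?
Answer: 61104471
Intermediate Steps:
Y(Q, A) = A + A*Q² (Y(Q, A) = Q²*A + A = A*Q² + A = A + A*Q²)
l = 161 (l = 70 + 91 = 161)
k(H, U) = (-91 + H)/(2*U) (k(H, U) = (-91 + H)/((2*U)) = (-91 + H)*(1/(2*U)) = (-91 + H)/(2*U))
(-24659 + k(160, l))*(-22852 + Y(-11, 167)) = (-24659 + (½)*(-91 + 160)/161)*(-22852 + 167*(1 + (-11)²)) = (-24659 + (½)*(1/161)*69)*(-22852 + 167*(1 + 121)) = (-24659 + 3/14)*(-22852 + 167*122) = -345223*(-22852 + 20374)/14 = -345223/14*(-2478) = 61104471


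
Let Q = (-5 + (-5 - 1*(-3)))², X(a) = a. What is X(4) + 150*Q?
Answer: 7354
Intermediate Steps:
Q = 49 (Q = (-5 + (-5 + 3))² = (-5 - 2)² = (-7)² = 49)
X(4) + 150*Q = 4 + 150*49 = 4 + 7350 = 7354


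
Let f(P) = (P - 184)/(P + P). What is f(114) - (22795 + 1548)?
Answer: -2775137/114 ≈ -24343.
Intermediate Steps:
f(P) = (-184 + P)/(2*P) (f(P) = (-184 + P)/((2*P)) = (-184 + P)*(1/(2*P)) = (-184 + P)/(2*P))
f(114) - (22795 + 1548) = (1/2)*(-184 + 114)/114 - (22795 + 1548) = (1/2)*(1/114)*(-70) - 1*24343 = -35/114 - 24343 = -2775137/114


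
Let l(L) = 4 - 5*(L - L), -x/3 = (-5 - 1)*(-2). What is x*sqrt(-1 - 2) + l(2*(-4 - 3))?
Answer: 4 - 36*I*sqrt(3) ≈ 4.0 - 62.354*I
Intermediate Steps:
x = -36 (x = -3*(-5 - 1)*(-2) = -(-18)*(-2) = -3*12 = -36)
l(L) = 4 (l(L) = 4 - 5*0 = 4 + 0 = 4)
x*sqrt(-1 - 2) + l(2*(-4 - 3)) = -36*sqrt(-1 - 2) + 4 = -36*I*sqrt(3) + 4 = 4 - 36*I*sqrt(3)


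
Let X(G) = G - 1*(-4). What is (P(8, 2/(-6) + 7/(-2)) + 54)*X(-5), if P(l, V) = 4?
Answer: -58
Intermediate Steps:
X(G) = 4 + G (X(G) = G + 4 = 4 + G)
(P(8, 2/(-6) + 7/(-2)) + 54)*X(-5) = (4 + 54)*(4 - 5) = 58*(-1) = -58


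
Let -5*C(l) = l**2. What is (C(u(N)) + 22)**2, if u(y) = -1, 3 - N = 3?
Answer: 11881/25 ≈ 475.24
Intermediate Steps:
N = 0 (N = 3 - 1*3 = 3 - 3 = 0)
C(l) = -l**2/5
(C(u(N)) + 22)**2 = (-1/5*(-1)**2 + 22)**2 = (-1/5*1 + 22)**2 = (-1/5 + 22)**2 = (109/5)**2 = 11881/25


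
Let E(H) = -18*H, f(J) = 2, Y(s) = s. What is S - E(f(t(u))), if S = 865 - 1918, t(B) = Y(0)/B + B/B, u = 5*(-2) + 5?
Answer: -1017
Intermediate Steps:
u = -5 (u = -10 + 5 = -5)
t(B) = 1 (t(B) = 0/B + B/B = 0 + 1 = 1)
S = -1053
S - E(f(t(u))) = -1053 - (-18)*2 = -1053 - 1*(-36) = -1053 + 36 = -1017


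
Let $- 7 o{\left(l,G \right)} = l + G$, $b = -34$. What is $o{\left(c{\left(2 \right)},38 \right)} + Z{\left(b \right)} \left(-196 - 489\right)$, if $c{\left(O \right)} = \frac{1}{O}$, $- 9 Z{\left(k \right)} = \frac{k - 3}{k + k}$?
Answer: $\frac{21979}{612} \approx 35.913$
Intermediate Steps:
$Z{\left(k \right)} = - \frac{-3 + k}{18 k}$ ($Z{\left(k \right)} = - \frac{\left(k - 3\right) \frac{1}{k + k}}{9} = - \frac{\left(-3 + k\right) \frac{1}{2 k}}{9} = - \frac{\frac{1}{2} \frac{1}{k} \left(-3 + k\right)}{9} = - \frac{-3 + k}{18 k}$)
$o{\left(l,G \right)} = - \frac{G}{7} - \frac{l}{7}$ ($o{\left(l,G \right)} = - \frac{l + G}{7} = - \frac{G + l}{7} = - \frac{G}{7} - \frac{l}{7}$)
$o{\left(c{\left(2 \right)},38 \right)} + Z{\left(b \right)} \left(-196 - 489\right) = \left(\left(- \frac{1}{7}\right) 38 - \frac{1}{7 \cdot 2}\right) + \frac{3 - -34}{18 \left(-34\right)} \left(-196 - 489\right) = \left(- \frac{38}{7} - \frac{1}{14}\right) + \frac{1}{18} \left(- \frac{1}{34}\right) \left(3 + 34\right) \left(-685\right) = \left(- \frac{38}{7} - \frac{1}{14}\right) + \frac{1}{18} \left(- \frac{1}{34}\right) 37 \left(-685\right) = - \frac{11}{2} - - \frac{25345}{612} = - \frac{11}{2} + \frac{25345}{612} = \frac{21979}{612}$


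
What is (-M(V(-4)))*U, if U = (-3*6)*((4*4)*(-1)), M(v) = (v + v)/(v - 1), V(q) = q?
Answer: -2304/5 ≈ -460.80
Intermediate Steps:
M(v) = 2*v/(-1 + v) (M(v) = (2*v)/(-1 + v) = 2*v/(-1 + v))
U = 288 (U = -288*(-1) = -18*(-16) = 288)
(-M(V(-4)))*U = -2*(-4)/(-1 - 4)*288 = -2*(-4)/(-5)*288 = -2*(-4)*(-1)/5*288 = -1*8/5*288 = -8/5*288 = -2304/5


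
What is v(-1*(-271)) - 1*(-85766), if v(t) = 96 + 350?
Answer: 86212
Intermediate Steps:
v(t) = 446
v(-1*(-271)) - 1*(-85766) = 446 - 1*(-85766) = 446 + 85766 = 86212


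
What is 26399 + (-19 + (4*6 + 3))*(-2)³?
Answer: 26335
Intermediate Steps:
26399 + (-19 + (4*6 + 3))*(-2)³ = 26399 + (-19 + (24 + 3))*(-8) = 26399 + (-19 + 27)*(-8) = 26399 + 8*(-8) = 26399 - 64 = 26335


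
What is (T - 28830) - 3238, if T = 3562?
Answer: -28506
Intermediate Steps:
(T - 28830) - 3238 = (3562 - 28830) - 3238 = -25268 - 3238 = -28506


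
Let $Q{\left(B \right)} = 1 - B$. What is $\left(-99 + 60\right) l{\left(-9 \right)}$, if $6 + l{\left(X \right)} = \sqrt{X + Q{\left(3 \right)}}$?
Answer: $234 - 39 i \sqrt{11} \approx 234.0 - 129.35 i$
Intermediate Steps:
$l{\left(X \right)} = -6 + \sqrt{-2 + X}$ ($l{\left(X \right)} = -6 + \sqrt{X + \left(1 - 3\right)} = -6 + \sqrt{X - 2} = -6 + \sqrt{-2 + X}$)
$\left(-99 + 60\right) l{\left(-9 \right)} = \left(-99 + 60\right) \left(-6 + \sqrt{-2 - 9}\right) = - 39 \left(-6 + \sqrt{-11}\right) = - 39 \left(-6 + i \sqrt{11}\right) = 234 - 39 i \sqrt{11}$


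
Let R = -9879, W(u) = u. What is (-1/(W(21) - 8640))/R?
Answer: -1/85147101 ≈ -1.1744e-8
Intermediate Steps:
(-1/(W(21) - 8640))/R = -1/(21 - 8640)/(-9879) = -1/(-8619)*(-1/9879) = -1*(-1/8619)*(-1/9879) = (1/8619)*(-1/9879) = -1/85147101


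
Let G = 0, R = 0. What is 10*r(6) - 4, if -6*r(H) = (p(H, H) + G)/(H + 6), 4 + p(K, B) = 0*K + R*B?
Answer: -31/9 ≈ -3.4444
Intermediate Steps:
p(K, B) = -4 (p(K, B) = -4 + (0*K + 0*B) = -4 + (0 + 0) = -4 + 0 = -4)
r(H) = 2/(3*(6 + H)) (r(H) = -(-4 + 0)/(6*(H + 6)) = -(-2)/(3*(6 + H)) = 2/(3*(6 + H)))
10*r(6) - 4 = 10*(2/(3*(6 + 6))) - 4 = 10*((⅔)/12) - 4 = 10*((⅔)*(1/12)) - 4 = 10*(1/18) - 4 = 5/9 - 4 = -31/9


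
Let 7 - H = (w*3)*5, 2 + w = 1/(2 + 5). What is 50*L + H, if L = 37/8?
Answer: 7451/28 ≈ 266.11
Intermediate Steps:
w = -13/7 (w = -2 + 1/(2 + 5) = -2 + 1/7 = -13/7 ≈ -1.8571)
H = 244/7 (H = 7 - (-13/7*3)*5 = 7 - (-39)*5/7 = 7 - 1*(-195/7) = 7 + 195/7 = 244/7 ≈ 34.857)
L = 37/8 (L = 37*(1/8) = 37/8 ≈ 4.6250)
50*L + H = 50*(37/8) + 244/7 = 925/4 + 244/7 = 7451/28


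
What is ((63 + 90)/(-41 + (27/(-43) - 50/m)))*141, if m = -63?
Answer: -58441257/110620 ≈ -528.31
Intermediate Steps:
((63 + 90)/(-41 + (27/(-43) - 50/m)))*141 = ((63 + 90)/(-41 + (27/(-43) - 50/(-63))))*141 = (153/(-41 + (27*(-1/43) - 50*(-1/63))))*141 = (153/(-41 + (-27/43 + 50/63)))*141 = (153/(-41 + 449/2709))*141 = (153/(-110620/2709))*141 = (153*(-2709/110620))*141 = -414477/110620*141 = -58441257/110620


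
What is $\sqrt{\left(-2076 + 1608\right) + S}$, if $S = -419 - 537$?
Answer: $4 i \sqrt{89} \approx 37.736 i$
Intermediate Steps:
$S = -956$ ($S = -419 - 537 = -956$)
$\sqrt{\left(-2076 + 1608\right) + S} = \sqrt{\left(-2076 + 1608\right) - 956} = \sqrt{-468 - 956} = \sqrt{-1424} = 4 i \sqrt{89}$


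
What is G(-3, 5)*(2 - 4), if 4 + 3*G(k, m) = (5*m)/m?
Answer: -⅔ ≈ -0.66667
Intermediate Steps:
G(k, m) = ⅓ (G(k, m) = -4/3 + ((5*m)/m)/3 = -4/3 + (⅓)*5 = -4/3 + 5/3 = ⅓)
G(-3, 5)*(2 - 4) = (2 - 4)/3 = (⅓)*(-2) = -⅔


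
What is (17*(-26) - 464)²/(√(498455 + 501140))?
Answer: 820836*√999595/999595 ≈ 821.00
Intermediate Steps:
(17*(-26) - 464)²/(√(498455 + 501140)) = (-442 - 464)²/(√999595) = (-906)²*(√999595/999595) = 820836*(√999595/999595) = 820836*√999595/999595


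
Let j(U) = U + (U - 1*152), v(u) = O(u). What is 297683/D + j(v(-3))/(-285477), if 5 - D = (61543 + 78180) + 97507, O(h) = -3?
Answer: -28314722747/22574093775 ≈ -1.2543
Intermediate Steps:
v(u) = -3
j(U) = -152 + 2*U (j(U) = U + (U - 152) = U + (-152 + U) = -152 + 2*U)
D = -237225 (D = 5 - ((61543 + 78180) + 97507) = 5 - (139723 + 97507) = 5 - 1*237230 = 5 - 237230 = -237225)
297683/D + j(v(-3))/(-285477) = 297683/(-237225) + (-152 + 2*(-3))/(-285477) = 297683*(-1/237225) + (-152 - 6)*(-1/285477) = -297683/237225 - 158*(-1/285477) = -297683/237225 + 158/285477 = -28314722747/22574093775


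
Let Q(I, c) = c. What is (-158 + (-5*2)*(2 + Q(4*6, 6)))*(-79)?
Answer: 18802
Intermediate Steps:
(-158 + (-5*2)*(2 + Q(4*6, 6)))*(-79) = (-158 + (-5*2)*(2 + 6))*(-79) = (-158 - 10*8)*(-79) = (-158 - 80)*(-79) = -238*(-79) = 18802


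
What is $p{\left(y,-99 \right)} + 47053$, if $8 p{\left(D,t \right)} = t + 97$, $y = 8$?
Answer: $\frac{188211}{4} \approx 47053.0$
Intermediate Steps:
$p{\left(D,t \right)} = \frac{97}{8} + \frac{t}{8}$ ($p{\left(D,t \right)} = \frac{t + 97}{8} = \frac{97 + t}{8} = \frac{97}{8} + \frac{t}{8}$)
$p{\left(y,-99 \right)} + 47053 = \left(\frac{97}{8} + \frac{1}{8} \left(-99\right)\right) + 47053 = \left(\frac{97}{8} - \frac{99}{8}\right) + 47053 = - \frac{1}{4} + 47053 = \frac{188211}{4}$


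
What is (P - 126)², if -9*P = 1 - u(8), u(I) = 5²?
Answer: 136900/9 ≈ 15211.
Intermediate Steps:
u(I) = 25
P = 8/3 (P = -(1 - 1*25)/9 = -(1 - 25)/9 = -⅑*(-24) = 8/3 ≈ 2.6667)
(P - 126)² = (8/3 - 126)² = (-370/3)² = 136900/9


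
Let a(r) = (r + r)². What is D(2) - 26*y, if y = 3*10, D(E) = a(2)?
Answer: -764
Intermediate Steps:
a(r) = 4*r² (a(r) = (2*r)² = 4*r²)
D(E) = 16 (D(E) = 4*2² = 4*4 = 16)
y = 30
D(2) - 26*y = 16 - 26*30 = 16 - 780 = -764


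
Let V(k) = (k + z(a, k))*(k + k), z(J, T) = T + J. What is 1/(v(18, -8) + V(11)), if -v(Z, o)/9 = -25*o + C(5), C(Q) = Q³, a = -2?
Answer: -1/2485 ≈ -0.00040241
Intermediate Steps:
v(Z, o) = -1125 + 225*o (v(Z, o) = -9*(-25*o + 5³) = -9*(-25*o + 125) = -9*(125 - 25*o) = -1125 + 225*o)
z(J, T) = J + T
V(k) = 2*k*(-2 + 2*k) (V(k) = (k + (-2 + k))*(k + k) = (-2 + 2*k)*(2*k) = 2*k*(-2 + 2*k))
1/(v(18, -8) + V(11)) = 1/((-1125 + 225*(-8)) + 4*11*(-1 + 11)) = 1/((-1125 - 1800) + 4*11*10) = 1/(-2925 + 440) = 1/(-2485) = -1/2485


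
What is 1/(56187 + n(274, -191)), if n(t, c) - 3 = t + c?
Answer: 1/56273 ≈ 1.7771e-5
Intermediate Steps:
n(t, c) = 3 + c + t (n(t, c) = 3 + (t + c) = 3 + (c + t) = 3 + c + t)
1/(56187 + n(274, -191)) = 1/(56187 + (3 - 191 + 274)) = 1/(56187 + 86) = 1/56273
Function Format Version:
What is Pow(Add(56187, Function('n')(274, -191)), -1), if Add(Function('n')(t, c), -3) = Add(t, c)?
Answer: Rational(1, 56273) ≈ 1.7771e-5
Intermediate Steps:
Function('n')(t, c) = Add(3, c, t) (Function('n')(t, c) = Add(3, Add(t, c)) = Add(3, Add(c, t)) = Add(3, c, t))
Pow(Add(56187, Function('n')(274, -191)), -1) = Pow(Add(56187, Add(3, -191, 274)), -1) = Pow(Add(56187, 86), -1) = Pow(56273, -1) = Rational(1, 56273)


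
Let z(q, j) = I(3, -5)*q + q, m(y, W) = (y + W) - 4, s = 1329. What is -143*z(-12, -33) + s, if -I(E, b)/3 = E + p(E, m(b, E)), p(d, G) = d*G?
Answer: 80265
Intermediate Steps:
m(y, W) = -4 + W + y (m(y, W) = (W + y) - 4 = -4 + W + y)
p(d, G) = G*d
I(E, b) = -3*E - 3*E*(-4 + E + b) (I(E, b) = -3*(E + (-4 + E + b)*E) = -3*(E + E*(-4 + E + b)) = -3*E - 3*E*(-4 + E + b))
z(q, j) = 46*q (z(q, j) = (3*3*(3 - 1*3 - 1*(-5)))*q + q = (3*3*(3 - 3 + 5))*q + q = (3*3*5)*q + q = 45*q + q = 46*q)
-143*z(-12, -33) + s = -6578*(-12) + 1329 = -143*(-552) + 1329 = 78936 + 1329 = 80265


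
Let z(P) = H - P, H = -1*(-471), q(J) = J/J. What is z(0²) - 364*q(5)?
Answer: 107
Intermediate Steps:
q(J) = 1
H = 471
z(P) = 471 - P
z(0²) - 364*q(5) = (471 - 1*0²) - 364*1 = (471 - 1*0) - 364 = (471 + 0) - 364 = 471 - 364 = 107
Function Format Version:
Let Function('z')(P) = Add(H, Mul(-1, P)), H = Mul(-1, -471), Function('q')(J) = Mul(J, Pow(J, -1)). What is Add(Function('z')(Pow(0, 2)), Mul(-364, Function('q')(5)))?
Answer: 107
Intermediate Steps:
Function('q')(J) = 1
H = 471
Function('z')(P) = Add(471, Mul(-1, P))
Add(Function('z')(Pow(0, 2)), Mul(-364, Function('q')(5))) = Add(Add(471, Mul(-1, Pow(0, 2))), Mul(-364, 1)) = Add(Add(471, Mul(-1, 0)), -364) = Add(Add(471, 0), -364) = Add(471, -364) = 107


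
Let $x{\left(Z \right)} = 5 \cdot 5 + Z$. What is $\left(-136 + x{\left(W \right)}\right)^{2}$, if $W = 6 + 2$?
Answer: $10609$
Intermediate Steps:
$W = 8$
$x{\left(Z \right)} = 25 + Z$
$\left(-136 + x{\left(W \right)}\right)^{2} = \left(-136 + \left(25 + 8\right)\right)^{2} = \left(-136 + 33\right)^{2} = \left(-103\right)^{2} = 10609$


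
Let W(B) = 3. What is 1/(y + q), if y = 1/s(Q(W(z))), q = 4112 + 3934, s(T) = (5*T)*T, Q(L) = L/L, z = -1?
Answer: 5/40231 ≈ 0.00012428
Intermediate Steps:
Q(L) = 1
s(T) = 5*T²
q = 8046
y = ⅕ (y = 1/(5*1²) = 1/(5*1) = 1/5 = ⅕ ≈ 0.20000)
1/(y + q) = 1/(⅕ + 8046) = 1/(40231/5) = 5/40231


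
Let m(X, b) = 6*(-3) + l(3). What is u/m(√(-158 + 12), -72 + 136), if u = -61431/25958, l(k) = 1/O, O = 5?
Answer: 307155/2310262 ≈ 0.13295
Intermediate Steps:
l(k) = ⅕ (l(k) = 1/5 = ⅕)
m(X, b) = -89/5 (m(X, b) = 6*(-3) + ⅕ = -18 + ⅕ = -89/5)
u = -61431/25958 (u = -61431*1/25958 = -61431/25958 ≈ -2.3666)
u/m(√(-158 + 12), -72 + 136) = -61431/(25958*(-89/5)) = -61431/25958*(-5/89) = 307155/2310262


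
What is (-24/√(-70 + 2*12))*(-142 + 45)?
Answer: -1164*I*√46/23 ≈ -343.25*I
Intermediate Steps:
(-24/√(-70 + 2*12))*(-142 + 45) = -24/√(-70 + 24)*(-97) = -24*(-I*√46/46)*(-97) = -(-12)*I*√46/23*(-97) = (12*I*√46/23)*(-97) = -1164*I*√46/23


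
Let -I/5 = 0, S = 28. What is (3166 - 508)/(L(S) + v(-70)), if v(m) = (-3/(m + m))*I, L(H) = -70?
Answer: -1329/35 ≈ -37.971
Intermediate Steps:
I = 0 (I = -5*0 = 0)
v(m) = 0 (v(m) = (-3/(m + m))*0 = (-3/(2*m))*0 = ((1/(2*m))*(-3))*0 = -3/(2*m)*0 = 0)
(3166 - 508)/(L(S) + v(-70)) = (3166 - 508)/(-70 + 0) = 2658/(-70) = 2658*(-1/70) = -1329/35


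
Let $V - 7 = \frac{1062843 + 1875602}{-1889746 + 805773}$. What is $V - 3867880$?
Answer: $- \frac{4192672837874}{1083973} \approx -3.8679 \cdot 10^{6}$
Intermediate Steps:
$V = \frac{4649366}{1083973}$ ($V = 7 + \frac{1062843 + 1875602}{-1889746 + 805773} = 7 + \frac{2938445}{-1083973} = 7 + 2938445 \left(- \frac{1}{1083973}\right) = 7 - \frac{2938445}{1083973} = \frac{4649366}{1083973} \approx 4.2892$)
$V - 3867880 = \frac{4649366}{1083973} - 3867880 = - \frac{4192672837874}{1083973}$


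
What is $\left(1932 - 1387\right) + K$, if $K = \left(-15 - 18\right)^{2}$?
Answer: $1634$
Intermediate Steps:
$K = 1089$ ($K = \left(-33\right)^{2} = 1089$)
$\left(1932 - 1387\right) + K = \left(1932 - 1387\right) + 1089 = 545 + 1089 = 1634$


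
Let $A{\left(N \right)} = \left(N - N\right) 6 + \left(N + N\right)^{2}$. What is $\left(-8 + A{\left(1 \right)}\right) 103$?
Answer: $-412$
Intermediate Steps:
$A{\left(N \right)} = 4 N^{2}$ ($A{\left(N \right)} = 0 \cdot 6 + \left(2 N\right)^{2} = 0 + 4 N^{2} = 4 N^{2}$)
$\left(-8 + A{\left(1 \right)}\right) 103 = \left(-8 + 4 \cdot 1^{2}\right) 103 = \left(-8 + 4 \cdot 1\right) 103 = \left(-8 + 4\right) 103 = \left(-4\right) 103 = -412$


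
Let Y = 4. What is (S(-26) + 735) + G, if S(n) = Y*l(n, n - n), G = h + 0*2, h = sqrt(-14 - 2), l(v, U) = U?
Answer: 735 + 4*I ≈ 735.0 + 4.0*I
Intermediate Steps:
h = 4*I (h = sqrt(-16) = 4*I ≈ 4.0*I)
G = 4*I (G = 4*I + 0*2 = 4*I + 0 = 4*I ≈ 4.0*I)
S(n) = 0 (S(n) = 4*(n - n) = 4*0 = 0)
(S(-26) + 735) + G = (0 + 735) + 4*I = 735 + 4*I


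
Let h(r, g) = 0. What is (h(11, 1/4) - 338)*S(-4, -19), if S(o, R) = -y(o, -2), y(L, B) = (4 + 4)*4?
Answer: 10816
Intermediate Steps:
y(L, B) = 32 (y(L, B) = 8*4 = 32)
S(o, R) = -32 (S(o, R) = -1*32 = -32)
(h(11, 1/4) - 338)*S(-4, -19) = (0 - 338)*(-32) = -338*(-32) = 10816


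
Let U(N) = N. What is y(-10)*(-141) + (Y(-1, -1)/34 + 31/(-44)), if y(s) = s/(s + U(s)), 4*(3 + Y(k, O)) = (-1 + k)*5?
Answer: -26691/374 ≈ -71.366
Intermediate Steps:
Y(k, O) = -17/4 + 5*k/4 (Y(k, O) = -3 + ((-1 + k)*5)/4 = -3 + (-5 + 5*k)/4 = -3 + (-5/4 + 5*k/4) = -17/4 + 5*k/4)
y(s) = ½ (y(s) = s/(s + s) = s/((2*s)) = (1/(2*s))*s = ½)
y(-10)*(-141) + (Y(-1, -1)/34 + 31/(-44)) = (½)*(-141) + ((-17/4 + (5/4)*(-1))/34 + 31/(-44)) = -141/2 + ((-17/4 - 5/4)*(1/34) + 31*(-1/44)) = -141/2 + (-11/2*1/34 - 31/44) = -141/2 + (-11/68 - 31/44) = -141/2 - 162/187 = -26691/374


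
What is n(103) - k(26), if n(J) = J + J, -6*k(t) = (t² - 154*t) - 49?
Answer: -2141/6 ≈ -356.83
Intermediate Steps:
k(t) = 49/6 - t²/6 + 77*t/3 (k(t) = -((t² - 154*t) - 49)/6 = -(-49 + t² - 154*t)/6 = 49/6 - t²/6 + 77*t/3)
n(J) = 2*J
n(103) - k(26) = 2*103 - (49/6 - ⅙*26² + (77/3)*26) = 206 - (49/6 - ⅙*676 + 2002/3) = 206 - (49/6 - 338/3 + 2002/3) = 206 - 1*3377/6 = 206 - 3377/6 = -2141/6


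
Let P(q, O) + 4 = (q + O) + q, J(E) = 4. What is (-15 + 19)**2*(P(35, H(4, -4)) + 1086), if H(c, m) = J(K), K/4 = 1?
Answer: 18496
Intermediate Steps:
K = 4 (K = 4*1 = 4)
H(c, m) = 4
P(q, O) = -4 + O + 2*q (P(q, O) = -4 + ((q + O) + q) = -4 + ((O + q) + q) = -4 + (O + 2*q) = -4 + O + 2*q)
(-15 + 19)**2*(P(35, H(4, -4)) + 1086) = (-15 + 19)**2*((-4 + 4 + 2*35) + 1086) = 4**2*((-4 + 4 + 70) + 1086) = 16*(70 + 1086) = 16*1156 = 18496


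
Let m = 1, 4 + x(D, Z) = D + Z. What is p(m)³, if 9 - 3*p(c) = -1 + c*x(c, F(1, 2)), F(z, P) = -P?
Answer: 125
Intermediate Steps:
x(D, Z) = -4 + D + Z (x(D, Z) = -4 + (D + Z) = -4 + D + Z)
p(c) = 10/3 - c*(-6 + c)/3 (p(c) = 3 - (-1 + c*(-4 + c - 1*2))/3 = 3 - (-1 + c*(-4 + c - 2))/3 = 3 - (-1 + c*(-6 + c))/3 = 3 + (⅓ - c*(-6 + c)/3) = 10/3 - c*(-6 + c)/3)
p(m)³ = (10/3 - ⅓*1*(-6 + 1))³ = (10/3 - ⅓*1*(-5))³ = (10/3 + 5/3)³ = 5³ = 125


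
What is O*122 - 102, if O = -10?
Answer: -1322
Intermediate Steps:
O*122 - 102 = -10*122 - 102 = -1220 - 102 = -1322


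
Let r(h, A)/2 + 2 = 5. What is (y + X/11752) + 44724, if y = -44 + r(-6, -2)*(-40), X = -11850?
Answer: 261123515/5876 ≈ 44439.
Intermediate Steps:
r(h, A) = 6 (r(h, A) = -4 + 2*5 = -4 + 10 = 6)
y = -284 (y = -44 + 6*(-40) = -44 - 240 = -284)
(y + X/11752) + 44724 = (-284 - 11850/11752) + 44724 = (-284 - 11850*1/11752) + 44724 = (-284 - 5925/5876) + 44724 = -1674709/5876 + 44724 = 261123515/5876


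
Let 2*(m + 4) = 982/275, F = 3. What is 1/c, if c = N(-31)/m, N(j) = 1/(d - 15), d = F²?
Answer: 3654/275 ≈ 13.287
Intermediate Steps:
d = 9 (d = 3² = 9)
N(j) = -⅙ (N(j) = 1/(9 - 15) = 1/(-6) = -⅙)
m = -609/275 (m = -4 + (982/275)/2 = -4 + (982*(1/275))/2 = -4 + (½)*(982/275) = -4 + 491/275 = -609/275 ≈ -2.2145)
c = 275/3654 (c = -1/(6*(-609/275)) = -⅙*(-275/609) = 275/3654 ≈ 0.075260)
1/c = 1/(275/3654) = 3654/275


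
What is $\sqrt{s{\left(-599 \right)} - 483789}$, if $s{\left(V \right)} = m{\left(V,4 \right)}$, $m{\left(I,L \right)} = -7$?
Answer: $2 i \sqrt{120949} \approx 695.55 i$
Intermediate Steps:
$s{\left(V \right)} = -7$
$\sqrt{s{\left(-599 \right)} - 483789} = \sqrt{-7 - 483789} = \sqrt{-483796} = 2 i \sqrt{120949}$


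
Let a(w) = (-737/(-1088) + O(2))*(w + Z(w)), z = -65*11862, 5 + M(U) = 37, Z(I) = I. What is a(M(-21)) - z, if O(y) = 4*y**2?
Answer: 13125655/17 ≈ 7.7210e+5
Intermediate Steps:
M(U) = 32 (M(U) = -5 + 37 = 32)
z = -771030
a(w) = 18145*w/544 (a(w) = (-737/(-1088) + 4*2**2)*(w + w) = (-737*(-1/1088) + 4*4)*(2*w) = (737/1088 + 16)*(2*w) = 18145*(2*w)/1088 = 18145*w/544)
a(M(-21)) - z = (18145/544)*32 - 1*(-771030) = 18145/17 + 771030 = 13125655/17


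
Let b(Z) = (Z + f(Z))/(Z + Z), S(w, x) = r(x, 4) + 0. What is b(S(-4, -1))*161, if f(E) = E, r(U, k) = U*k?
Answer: 161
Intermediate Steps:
S(w, x) = 4*x (S(w, x) = x*4 + 0 = 4*x + 0 = 4*x)
b(Z) = 1 (b(Z) = (Z + Z)/(Z + Z) = (2*Z)/((2*Z)) = (2*Z)*(1/(2*Z)) = 1)
b(S(-4, -1))*161 = 1*161 = 161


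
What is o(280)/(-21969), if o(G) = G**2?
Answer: -78400/21969 ≈ -3.5687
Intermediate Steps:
o(280)/(-21969) = 280**2/(-21969) = 78400*(-1/21969) = -78400/21969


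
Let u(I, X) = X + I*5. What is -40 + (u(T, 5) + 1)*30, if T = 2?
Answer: 440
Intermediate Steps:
u(I, X) = X + 5*I
-40 + (u(T, 5) + 1)*30 = -40 + ((5 + 5*2) + 1)*30 = -40 + ((5 + 10) + 1)*30 = -40 + (15 + 1)*30 = -40 + 16*30 = -40 + 480 = 440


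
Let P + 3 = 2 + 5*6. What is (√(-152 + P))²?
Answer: -123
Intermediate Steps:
P = 29 (P = -3 + (2 + 5*6) = -3 + (2 + 30) = -3 + 32 = 29)
(√(-152 + P))² = (√(-152 + 29))² = (√(-123))² = (I*√123)² = -123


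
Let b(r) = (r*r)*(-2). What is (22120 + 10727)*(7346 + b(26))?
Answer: 196884918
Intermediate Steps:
b(r) = -2*r² (b(r) = r²*(-2) = -2*r²)
(22120 + 10727)*(7346 + b(26)) = (22120 + 10727)*(7346 - 2*26²) = 32847*(7346 - 2*676) = 32847*(7346 - 1352) = 32847*5994 = 196884918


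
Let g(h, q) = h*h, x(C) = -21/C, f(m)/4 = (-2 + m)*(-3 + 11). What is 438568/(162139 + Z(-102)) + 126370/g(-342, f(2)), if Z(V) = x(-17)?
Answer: 38136487327/10074928068 ≈ 3.7853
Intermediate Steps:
f(m) = -64 + 32*m (f(m) = 4*((-2 + m)*(-3 + 11)) = 4*((-2 + m)*8) = 4*(-16 + 8*m) = -64 + 32*m)
Z(V) = 21/17 (Z(V) = -21/(-17) = -21*(-1/17) = 21/17)
g(h, q) = h**2
438568/(162139 + Z(-102)) + 126370/g(-342, f(2)) = 438568/(162139 + 21/17) + 126370/((-342)**2) = 438568/(2756384/17) + 126370/116964 = 438568*(17/2756384) + 126370*(1/116964) = 931957/344548 + 63185/58482 = 38136487327/10074928068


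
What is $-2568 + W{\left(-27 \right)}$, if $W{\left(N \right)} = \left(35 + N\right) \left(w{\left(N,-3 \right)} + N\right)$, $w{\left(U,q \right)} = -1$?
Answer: $-2792$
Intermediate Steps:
$W{\left(N \right)} = \left(-1 + N\right) \left(35 + N\right)$ ($W{\left(N \right)} = \left(35 + N\right) \left(-1 + N\right) = \left(-1 + N\right) \left(35 + N\right)$)
$-2568 + W{\left(-27 \right)} = -2568 + \left(-35 + \left(-27\right)^{2} + 34 \left(-27\right)\right) = -2568 - 224 = -2792$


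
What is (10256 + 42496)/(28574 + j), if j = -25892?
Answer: 8792/447 ≈ 19.669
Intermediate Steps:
(10256 + 42496)/(28574 + j) = (10256 + 42496)/(28574 - 25892) = 52752/2682 = 52752*(1/2682) = 8792/447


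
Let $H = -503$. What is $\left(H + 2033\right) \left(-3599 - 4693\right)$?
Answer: $-12686760$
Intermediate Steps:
$\left(H + 2033\right) \left(-3599 - 4693\right) = \left(-503 + 2033\right) \left(-3599 - 4693\right) = 1530 \left(-8292\right) = -12686760$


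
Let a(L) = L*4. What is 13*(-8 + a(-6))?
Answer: -416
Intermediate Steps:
a(L) = 4*L
13*(-8 + a(-6)) = 13*(-8 + 4*(-6)) = 13*(-8 - 24) = 13*(-32) = -416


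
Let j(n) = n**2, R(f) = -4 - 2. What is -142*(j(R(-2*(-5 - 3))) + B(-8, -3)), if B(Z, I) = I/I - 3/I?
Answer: -5396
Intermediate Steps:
B(Z, I) = 1 - 3/I
R(f) = -6
-142*(j(R(-2*(-5 - 3))) + B(-8, -3)) = -142*((-6)**2 + (-3 - 3)/(-3)) = -142*(36 - 1/3*(-6)) = -142*(36 + 2) = -142*38 = -5396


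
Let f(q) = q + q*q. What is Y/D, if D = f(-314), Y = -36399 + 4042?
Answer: -32357/98282 ≈ -0.32923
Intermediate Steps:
Y = -32357
f(q) = q + q²
D = 98282 (D = -314*(1 - 314) = -314*(-313) = 98282)
Y/D = -32357/98282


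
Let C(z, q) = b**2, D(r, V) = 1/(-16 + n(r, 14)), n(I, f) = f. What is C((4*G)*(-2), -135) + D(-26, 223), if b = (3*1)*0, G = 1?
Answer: -1/2 ≈ -0.50000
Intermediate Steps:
b = 0 (b = 3*0 = 0)
D(r, V) = -1/2 (D(r, V) = 1/(-16 + 14) = 1/(-2) = -1/2)
C(z, q) = 0 (C(z, q) = 0**2 = 0)
C((4*G)*(-2), -135) + D(-26, 223) = 0 - 1/2 = -1/2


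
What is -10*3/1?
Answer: -30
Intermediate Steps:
-10*3/1 = -10*3 = -30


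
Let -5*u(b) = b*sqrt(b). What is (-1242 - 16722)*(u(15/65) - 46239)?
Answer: 830637396 + 53892*sqrt(39)/845 ≈ 8.3064e+8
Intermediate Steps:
u(b) = -b**(3/2)/5 (u(b) = -b*sqrt(b)/5 = -b**(3/2)/5)
(-1242 - 16722)*(u(15/65) - 46239) = (-1242 - 16722)*(-3*sqrt(39)/169/5 - 46239) = -17964*(-3*sqrt(39)/169/5 - 46239) = -17964*(-3*sqrt(39)/845 - 46239) = -17964*(-46239 - 3*sqrt(39)/845) = 830637396 + 53892*sqrt(39)/845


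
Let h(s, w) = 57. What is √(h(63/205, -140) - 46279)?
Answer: 11*I*√382 ≈ 214.99*I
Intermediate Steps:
√(h(63/205, -140) - 46279) = √(57 - 46279) = √(-46222) = 11*I*√382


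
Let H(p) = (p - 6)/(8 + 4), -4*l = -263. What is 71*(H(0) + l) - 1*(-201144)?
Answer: 823107/4 ≈ 2.0578e+5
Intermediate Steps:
l = 263/4 (l = -¼*(-263) = 263/4 ≈ 65.750)
H(p) = -½ + p/12 (H(p) = (-6 + p)/12 = (-6 + p)*(1/12) = -½ + p/12)
71*(H(0) + l) - 1*(-201144) = 71*((-½ + (1/12)*0) + 263/4) - 1*(-201144) = 71*((-½ + 0) + 263/4) + 201144 = 71*(-½ + 263/4) + 201144 = 71*(261/4) + 201144 = 18531/4 + 201144 = 823107/4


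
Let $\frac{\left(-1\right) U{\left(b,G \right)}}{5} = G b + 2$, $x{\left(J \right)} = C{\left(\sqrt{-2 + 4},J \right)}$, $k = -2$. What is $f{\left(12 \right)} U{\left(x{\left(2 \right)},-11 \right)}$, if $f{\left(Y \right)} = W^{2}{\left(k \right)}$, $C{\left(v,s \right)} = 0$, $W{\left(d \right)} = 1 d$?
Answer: $-40$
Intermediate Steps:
$W{\left(d \right)} = d$
$x{\left(J \right)} = 0$
$U{\left(b,G \right)} = -10 - 5 G b$ ($U{\left(b,G \right)} = - 5 \left(G b + 2\right) = - 5 \left(2 + G b\right) = -10 - 5 G b$)
$f{\left(Y \right)} = 4$ ($f{\left(Y \right)} = \left(-2\right)^{2} = 4$)
$f{\left(12 \right)} U{\left(x{\left(2 \right)},-11 \right)} = 4 \left(-10 - \left(-55\right) 0\right) = 4 \left(-10 + 0\right) = 4 \left(-10\right) = -40$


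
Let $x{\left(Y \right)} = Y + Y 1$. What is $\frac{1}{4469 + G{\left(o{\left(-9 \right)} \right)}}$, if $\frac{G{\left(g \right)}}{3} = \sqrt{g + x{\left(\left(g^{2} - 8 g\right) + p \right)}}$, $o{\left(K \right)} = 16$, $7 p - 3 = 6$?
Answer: $\frac{31283}{139786429} - \frac{93 \sqrt{14}}{139786429} \approx 0.0002213$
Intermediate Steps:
$p = \frac{9}{7}$ ($p = \frac{3}{7} + \frac{1}{7} \cdot 6 = \frac{3}{7} + \frac{6}{7} = \frac{9}{7} \approx 1.2857$)
$x{\left(Y \right)} = 2 Y$ ($x{\left(Y \right)} = Y + Y = 2 Y$)
$G{\left(g \right)} = 3 \sqrt{\frac{18}{7} - 15 g + 2 g^{2}}$ ($G{\left(g \right)} = 3 \sqrt{g + 2 \left(\left(g^{2} - 8 g\right) + \frac{9}{7}\right)} = 3 \sqrt{g + 2 \left(\frac{9}{7} + g^{2} - 8 g\right)} = 3 \sqrt{g + \left(\frac{18}{7} - 16 g + 2 g^{2}\right)} = 3 \sqrt{\frac{18}{7} - 15 g + 2 g^{2}}$)
$\frac{1}{4469 + G{\left(o{\left(-9 \right)} \right)}} = \frac{1}{4469 + \frac{3 \sqrt{126 - 11760 + 98 \cdot 16^{2}}}{7}} = \frac{1}{4469 + \frac{3 \sqrt{126 - 11760 + 98 \cdot 256}}{7}} = \frac{1}{4469 + \frac{3 \sqrt{126 - 11760 + 25088}}{7}} = \frac{1}{4469 + \frac{3 \sqrt{13454}}{7}} = \frac{1}{4469 + \frac{3 \cdot 31 \sqrt{14}}{7}} = \frac{1}{4469 + \frac{93 \sqrt{14}}{7}}$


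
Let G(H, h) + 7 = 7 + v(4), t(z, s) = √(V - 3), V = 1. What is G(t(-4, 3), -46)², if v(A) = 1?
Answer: 1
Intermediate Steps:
t(z, s) = I*√2 (t(z, s) = √(1 - 3) = √(-2) = I*√2)
G(H, h) = 1 (G(H, h) = -7 + (7 + 1) = -7 + 8 = 1)
G(t(-4, 3), -46)² = 1² = 1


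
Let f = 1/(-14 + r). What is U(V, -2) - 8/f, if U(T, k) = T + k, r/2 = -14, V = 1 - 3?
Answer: 332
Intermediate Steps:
V = -2
r = -28 (r = 2*(-14) = -28)
f = -1/42 (f = 1/(-14 - 28) = 1/(-42) = -1/42 ≈ -0.023810)
U(V, -2) - 8/f = (-2 - 2) - 8/(-1/42) = -4 - 42*(-8) = -4 + 336 = 332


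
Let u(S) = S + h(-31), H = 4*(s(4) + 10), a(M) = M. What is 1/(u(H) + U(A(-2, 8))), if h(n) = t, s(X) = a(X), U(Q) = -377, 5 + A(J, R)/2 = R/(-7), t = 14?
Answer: -1/307 ≈ -0.0032573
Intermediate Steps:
A(J, R) = -10 - 2*R/7 (A(J, R) = -10 + 2*(R/(-7)) = -10 + 2*(R*(-⅐)) = -10 + 2*(-R/7) = -10 - 2*R/7)
s(X) = X
h(n) = 14
H = 56 (H = 4*(4 + 10) = 4*14 = 56)
u(S) = 14 + S (u(S) = S + 14 = 14 + S)
1/(u(H) + U(A(-2, 8))) = 1/((14 + 56) - 377) = 1/(70 - 377) = 1/(-307) = -1/307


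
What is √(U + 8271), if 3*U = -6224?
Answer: √55767/3 ≈ 78.717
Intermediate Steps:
U = -6224/3 (U = (⅓)*(-6224) = -6224/3 ≈ -2074.7)
√(U + 8271) = √(-6224/3 + 8271) = √(18589/3) = √55767/3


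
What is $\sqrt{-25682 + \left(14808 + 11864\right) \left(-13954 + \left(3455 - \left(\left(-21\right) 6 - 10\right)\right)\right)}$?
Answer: $i \sqrt{276427618} \approx 16626.0 i$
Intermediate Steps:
$\sqrt{-25682 + \left(14808 + 11864\right) \left(-13954 + \left(3455 - \left(\left(-21\right) 6 - 10\right)\right)\right)} = \sqrt{-25682 + 26672 \left(-13954 + \left(3455 - \left(-126 - 10\right)\right)\right)} = \sqrt{-25682 + 26672 \left(-13954 + \left(3455 - -136\right)\right)} = \sqrt{-25682 + 26672 \left(-13954 + \left(3455 + 136\right)\right)} = \sqrt{-25682 + 26672 \left(-13954 + 3591\right)} = \sqrt{-25682 + 26672 \left(-10363\right)} = \sqrt{-25682 - 276401936} = \sqrt{-276427618} = i \sqrt{276427618}$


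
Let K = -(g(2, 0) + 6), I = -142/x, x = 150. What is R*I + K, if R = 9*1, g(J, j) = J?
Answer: -413/25 ≈ -16.520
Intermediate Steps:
I = -71/75 (I = -142/150 = -142*1/150 = -71/75 ≈ -0.94667)
R = 9
K = -8 (K = -(2 + 6) = -1*8 = -8)
R*I + K = 9*(-71/75) - 8 = -213/25 - 8 = -413/25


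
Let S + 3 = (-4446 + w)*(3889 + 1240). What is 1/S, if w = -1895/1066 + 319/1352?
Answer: -55432/1264483992453 ≈ -4.3838e-8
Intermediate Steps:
w = -85461/55432 (w = -1895*1/1066 + 319*(1/1352) = -1895/1066 + 319/1352 = -85461/55432 ≈ -1.5417)
S = -1264483992453/55432 (S = -3 + (-4446 - 85461/55432)*(3889 + 1240) = -3 - 246536133/55432*5129 = -3 - 1264483826157/55432 = -1264483992453/55432 ≈ -2.2811e+7)
1/S = 1/(-1264483992453/55432) = -55432/1264483992453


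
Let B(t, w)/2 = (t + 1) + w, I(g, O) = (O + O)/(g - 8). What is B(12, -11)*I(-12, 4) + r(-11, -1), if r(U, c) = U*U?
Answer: 597/5 ≈ 119.40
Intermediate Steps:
r(U, c) = U²
I(g, O) = 2*O/(-8 + g) (I(g, O) = (2*O)/(-8 + g) = 2*O/(-8 + g))
B(t, w) = 2 + 2*t + 2*w (B(t, w) = 2*((t + 1) + w) = 2*((1 + t) + w) = 2*(1 + t + w) = 2 + 2*t + 2*w)
B(12, -11)*I(-12, 4) + r(-11, -1) = (2 + 2*12 + 2*(-11))*(2*4/(-8 - 12)) + (-11)² = (2 + 24 - 22)*(2*4/(-20)) + 121 = 4*(2*4*(-1/20)) + 121 = 4*(-⅖) + 121 = -8/5 + 121 = 597/5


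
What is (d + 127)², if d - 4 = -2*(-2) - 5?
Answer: 16900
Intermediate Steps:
d = 3 (d = 4 + (-2*(-2) - 5) = 4 + (4 - 5) = 4 - 1 = 3)
(d + 127)² = (3 + 127)² = 130² = 16900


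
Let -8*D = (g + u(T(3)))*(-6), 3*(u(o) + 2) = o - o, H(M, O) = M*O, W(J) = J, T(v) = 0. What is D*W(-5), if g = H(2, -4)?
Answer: 75/2 ≈ 37.500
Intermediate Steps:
u(o) = -2 (u(o) = -2 + (o - o)/3 = -2 + (1/3)*0 = -2 + 0 = -2)
g = -8 (g = 2*(-4) = -8)
D = -15/2 (D = -(-8 - 2)*(-6)/8 = -(-5)*(-6)/4 = -1/8*60 = -15/2 ≈ -7.5000)
D*W(-5) = -15/2*(-5) = 75/2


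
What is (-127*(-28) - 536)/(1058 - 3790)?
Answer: -755/683 ≈ -1.1054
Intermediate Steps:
(-127*(-28) - 536)/(1058 - 3790) = (3556 - 536)/(-2732) = 3020*(-1/2732) = -755/683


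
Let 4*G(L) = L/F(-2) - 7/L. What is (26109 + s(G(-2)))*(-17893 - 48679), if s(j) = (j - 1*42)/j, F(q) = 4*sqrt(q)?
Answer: 932008*(-1865*sqrt(2) + 26062*I)/(sqrt(2) - 14*I) ≈ -1.735e+9 - 3.1953e+5*I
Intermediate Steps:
G(L) = -7/(4*L) - I*L*sqrt(2)/32 (G(L) = (L/((4*sqrt(-2))) - 7/L)/4 = (L/((4*(I*sqrt(2)))) - 7/L)/4 = (L/((4*I*sqrt(2))) - 7/L)/4 = (L*(-I*sqrt(2)/8) - 7/L)/4 = (-I*L*sqrt(2)/8 - 7/L)/4 = (-7/L - I*L*sqrt(2)/8)/4 = -7/(4*L) - I*L*sqrt(2)/32)
s(j) = (-42 + j)/j (s(j) = (j - 42)/j = (-42 + j)/j)
(26109 + s(G(-2)))*(-17893 - 48679) = (26109 + (-42 + (1/32)*(-56 - 1*I*sqrt(2)*(-2)**2)/(-2))/(((1/32)*(-56 - 1*I*sqrt(2)*(-2)**2)/(-2))))*(-17893 - 48679) = (26109 + (-42 + (1/32)*(-1/2)*(-56 - 1*I*sqrt(2)*4))/(((1/32)*(-1/2)*(-56 - 1*I*sqrt(2)*4))))*(-66572) = (26109 + (-42 + (1/32)*(-1/2)*(-56 - 4*I*sqrt(2)))/(((1/32)*(-1/2)*(-56 - 4*I*sqrt(2)))))*(-66572) = (26109 + (-42 + (7/8 + I*sqrt(2)/16))/(7/8 + I*sqrt(2)/16))*(-66572) = (26109 + (-329/8 + I*sqrt(2)/16)/(7/8 + I*sqrt(2)/16))*(-66572) = -1738128348 - 66572*(-329/8 + I*sqrt(2)/16)/(7/8 + I*sqrt(2)/16)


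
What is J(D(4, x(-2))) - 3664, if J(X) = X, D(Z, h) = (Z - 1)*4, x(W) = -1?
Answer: -3652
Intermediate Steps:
D(Z, h) = -4 + 4*Z (D(Z, h) = (-1 + Z)*4 = -4 + 4*Z)
J(D(4, x(-2))) - 3664 = (-4 + 4*4) - 3664 = (-4 + 16) - 3664 = 12 - 3664 = -3652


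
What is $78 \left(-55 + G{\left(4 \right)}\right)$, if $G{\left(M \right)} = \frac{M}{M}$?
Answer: $-4212$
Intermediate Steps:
$G{\left(M \right)} = 1$
$78 \left(-55 + G{\left(4 \right)}\right) = 78 \left(-55 + 1\right) = 78 \left(-54\right) = -4212$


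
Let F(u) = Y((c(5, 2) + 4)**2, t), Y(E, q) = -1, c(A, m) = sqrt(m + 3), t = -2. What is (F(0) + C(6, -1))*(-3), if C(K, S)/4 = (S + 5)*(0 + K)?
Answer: -285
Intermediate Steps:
c(A, m) = sqrt(3 + m)
C(K, S) = 4*K*(5 + S) (C(K, S) = 4*((S + 5)*(0 + K)) = 4*((5 + S)*K) = 4*(K*(5 + S)) = 4*K*(5 + S))
F(u) = -1
(F(0) + C(6, -1))*(-3) = (-1 + 4*6*(5 - 1))*(-3) = (-1 + 4*6*4)*(-3) = (-1 + 96)*(-3) = 95*(-3) = -285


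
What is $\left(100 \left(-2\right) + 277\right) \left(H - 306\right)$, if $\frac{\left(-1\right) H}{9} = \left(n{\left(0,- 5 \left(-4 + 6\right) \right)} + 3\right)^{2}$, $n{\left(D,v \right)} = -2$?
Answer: $-24255$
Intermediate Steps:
$H = -9$ ($H = - 9 \left(-2 + 3\right)^{2} = - 9 \cdot 1^{2} = \left(-9\right) 1 = -9$)
$\left(100 \left(-2\right) + 277\right) \left(H - 306\right) = \left(100 \left(-2\right) + 277\right) \left(-9 - 306\right) = \left(-200 + 277\right) \left(-315\right) = 77 \left(-315\right) = -24255$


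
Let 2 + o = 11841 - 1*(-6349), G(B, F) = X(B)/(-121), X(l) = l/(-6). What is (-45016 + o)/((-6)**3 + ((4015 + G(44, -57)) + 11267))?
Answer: -221331/124295 ≈ -1.7807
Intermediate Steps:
X(l) = -l/6 (X(l) = l*(-1/6) = -l/6)
G(B, F) = B/726 (G(B, F) = -B/6/(-121) = -B/6*(-1/121) = B/726)
o = 18188 (o = -2 + (11841 - 1*(-6349)) = -2 + (11841 + 6349) = -2 + 18190 = 18188)
(-45016 + o)/((-6)**3 + ((4015 + G(44, -57)) + 11267)) = (-45016 + 18188)/((-6)**3 + ((4015 + (1/726)*44) + 11267)) = -26828/(-216 + ((4015 + 2/33) + 11267)) = -26828/(-216 + (132497/33 + 11267)) = -26828/(-216 + 504308/33) = -26828/497180/33 = -26828*33/497180 = -221331/124295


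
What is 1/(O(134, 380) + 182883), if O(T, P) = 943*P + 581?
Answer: 1/541804 ≈ 1.8457e-6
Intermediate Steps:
O(T, P) = 581 + 943*P
1/(O(134, 380) + 182883) = 1/((581 + 943*380) + 182883) = 1/((581 + 358340) + 182883) = 1/(358921 + 182883) = 1/541804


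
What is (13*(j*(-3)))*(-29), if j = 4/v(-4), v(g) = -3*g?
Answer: 377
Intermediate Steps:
j = 1/3 (j = 4/((-3*(-4))) = 4/12 = 4*(1/12) = 1/3 ≈ 0.33333)
(13*(j*(-3)))*(-29) = (13*((1/3)*(-3)))*(-29) = (13*(-1))*(-29) = -13*(-29) = 377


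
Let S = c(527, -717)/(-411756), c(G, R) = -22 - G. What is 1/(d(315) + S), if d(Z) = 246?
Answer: 137252/33764175 ≈ 0.0040650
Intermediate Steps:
S = 183/137252 (S = (-22 - 1*527)/(-411756) = (-22 - 527)*(-1/411756) = -549*(-1/411756) = 183/137252 ≈ 0.0013333)
1/(d(315) + S) = 1/(246 + 183/137252) = 1/(33764175/137252) = 137252/33764175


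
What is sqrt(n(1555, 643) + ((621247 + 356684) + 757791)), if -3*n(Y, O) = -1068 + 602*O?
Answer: 2*sqrt(3615861)/3 ≈ 1267.7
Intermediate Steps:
n(Y, O) = 356 - 602*O/3 (n(Y, O) = -(-1068 + 602*O)/3 = 356 - 602*O/3)
sqrt(n(1555, 643) + ((621247 + 356684) + 757791)) = sqrt((356 - 602/3*643) + ((621247 + 356684) + 757791)) = sqrt((356 - 387086/3) + (977931 + 757791)) = sqrt(-386018/3 + 1735722) = sqrt(4821148/3) = 2*sqrt(3615861)/3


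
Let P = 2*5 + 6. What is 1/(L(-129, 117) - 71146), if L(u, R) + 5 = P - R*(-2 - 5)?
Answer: -1/70316 ≈ -1.4222e-5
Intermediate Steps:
P = 16 (P = 10 + 6 = 16)
L(u, R) = 11 + 7*R (L(u, R) = -5 + (16 - R*(-2 - 5)) = -5 + (16 - R*(-7)) = -5 + (16 - (-7)*R) = -5 + (16 + 7*R) = 11 + 7*R)
1/(L(-129, 117) - 71146) = 1/((11 + 7*117) - 71146) = 1/((11 + 819) - 71146) = 1/(830 - 71146) = 1/(-70316) = -1/70316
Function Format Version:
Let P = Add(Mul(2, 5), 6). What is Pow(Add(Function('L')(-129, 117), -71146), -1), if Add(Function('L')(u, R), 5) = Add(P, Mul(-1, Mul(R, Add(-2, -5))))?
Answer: Rational(-1, 70316) ≈ -1.4222e-5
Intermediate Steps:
P = 16 (P = Add(10, 6) = 16)
Function('L')(u, R) = Add(11, Mul(7, R)) (Function('L')(u, R) = Add(-5, Add(16, Mul(-1, Mul(R, Add(-2, -5))))) = Add(-5, Add(16, Mul(-1, Mul(R, -7)))) = Add(-5, Add(16, Mul(-1, Mul(-7, R)))) = Add(-5, Add(16, Mul(7, R))) = Add(11, Mul(7, R)))
Pow(Add(Function('L')(-129, 117), -71146), -1) = Pow(Add(Add(11, Mul(7, 117)), -71146), -1) = Pow(Add(Add(11, 819), -71146), -1) = Pow(Add(830, -71146), -1) = Pow(-70316, -1) = Rational(-1, 70316)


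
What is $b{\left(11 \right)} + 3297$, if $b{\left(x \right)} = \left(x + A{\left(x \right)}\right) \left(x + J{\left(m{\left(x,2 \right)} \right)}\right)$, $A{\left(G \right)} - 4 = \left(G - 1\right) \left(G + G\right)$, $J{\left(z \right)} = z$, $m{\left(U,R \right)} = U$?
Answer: $8467$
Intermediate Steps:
$A{\left(G \right)} = 4 + 2 G \left(-1 + G\right)$ ($A{\left(G \right)} = 4 + \left(G - 1\right) \left(G + G\right) = 4 + \left(-1 + G\right) 2 G = 4 + 2 G \left(-1 + G\right)$)
$b{\left(x \right)} = 2 x \left(4 - x + 2 x^{2}\right)$ ($b{\left(x \right)} = \left(x + \left(4 - 2 x + 2 x^{2}\right)\right) \left(x + x\right) = \left(4 - x + 2 x^{2}\right) 2 x = 2 x \left(4 - x + 2 x^{2}\right)$)
$b{\left(11 \right)} + 3297 = 2 \cdot 11 \left(4 - 11 + 2 \cdot 11^{2}\right) + 3297 = 2 \cdot 11 \left(4 - 11 + 2 \cdot 121\right) + 3297 = 2 \cdot 11 \left(4 - 11 + 242\right) + 3297 = 2 \cdot 11 \cdot 235 + 3297 = 5170 + 3297 = 8467$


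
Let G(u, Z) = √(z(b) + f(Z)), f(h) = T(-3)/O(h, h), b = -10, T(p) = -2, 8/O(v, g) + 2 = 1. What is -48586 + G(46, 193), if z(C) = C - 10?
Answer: -48586 + I*√79/2 ≈ -48586.0 + 4.4441*I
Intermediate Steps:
O(v, g) = -8 (O(v, g) = 8/(-2 + 1) = 8/(-1) = 8*(-1) = -8)
f(h) = ¼ (f(h) = -2/(-8) = -2*(-⅛) = ¼)
z(C) = -10 + C
G(u, Z) = I*√79/2 (G(u, Z) = √((-10 - 10) + ¼) = √(-20 + ¼) = √(-79/4) = I*√79/2)
-48586 + G(46, 193) = -48586 + I*√79/2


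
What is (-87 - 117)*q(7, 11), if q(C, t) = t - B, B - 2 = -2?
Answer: -2244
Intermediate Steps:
B = 0 (B = 2 - 2 = 0)
q(C, t) = t (q(C, t) = t - 1*0 = t + 0 = t)
(-87 - 117)*q(7, 11) = (-87 - 117)*11 = -204*11 = -2244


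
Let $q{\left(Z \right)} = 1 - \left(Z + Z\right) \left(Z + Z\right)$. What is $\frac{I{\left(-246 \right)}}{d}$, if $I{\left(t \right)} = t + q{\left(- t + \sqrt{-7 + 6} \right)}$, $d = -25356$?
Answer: $\frac{242305}{25356} + \frac{164 i}{2113} \approx 9.5561 + 0.077615 i$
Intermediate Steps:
$q{\left(Z \right)} = 1 - 4 Z^{2}$ ($q{\left(Z \right)} = 1 - 2 Z 2 Z = 1 - 4 Z^{2}$)
$I{\left(t \right)} = 1 + t - 4 \left(i - t\right)^{2}$ ($I{\left(t \right)} = t - \left(-1 + 4 \left(- t + \sqrt{-7 + 6}\right)^{2}\right) = t - \left(-1 + 4 \left(- t + \sqrt{-1}\right)^{2}\right) = t - \left(-1 + 4 \left(- t + i\right)^{2}\right) = t - \left(-1 + 4 \left(i - t\right)^{2}\right) = 1 + t - 4 \left(i - t\right)^{2}$)
$\frac{I{\left(-246 \right)}}{d} = \frac{1 - 246 - 4 \left(-246 - i\right)^{2}}{-25356} = \left(-245 - 4 \left(-246 - i\right)^{2}\right) \left(- \frac{1}{25356}\right) = \frac{245}{25356} + \frac{\left(-246 - i\right)^{2}}{6339}$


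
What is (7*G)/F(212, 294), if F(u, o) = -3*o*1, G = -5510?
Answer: 2755/63 ≈ 43.730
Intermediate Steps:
F(u, o) = -3*o
(7*G)/F(212, 294) = (7*(-5510))/((-3*294)) = -38570/(-882) = -38570*(-1/882) = 2755/63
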